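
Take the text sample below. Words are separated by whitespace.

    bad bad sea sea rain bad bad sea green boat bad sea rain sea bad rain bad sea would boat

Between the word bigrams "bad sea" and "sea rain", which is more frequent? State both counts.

"bad sea": 4 occurrences
"sea rain": 2 occurrences

"bad sea" (4 vs 2)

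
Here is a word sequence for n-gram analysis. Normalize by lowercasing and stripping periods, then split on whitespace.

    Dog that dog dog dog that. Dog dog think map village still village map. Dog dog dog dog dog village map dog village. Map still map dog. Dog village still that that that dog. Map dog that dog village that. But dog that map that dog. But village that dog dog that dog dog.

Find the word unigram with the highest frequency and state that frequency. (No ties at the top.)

"dog", 23 times

Unigram frequencies (highest first):
  dog: 23
  that: 11
  map: 7
  village: 7
  still: 3
  but: 2
  … (1 more, each ≤ 1)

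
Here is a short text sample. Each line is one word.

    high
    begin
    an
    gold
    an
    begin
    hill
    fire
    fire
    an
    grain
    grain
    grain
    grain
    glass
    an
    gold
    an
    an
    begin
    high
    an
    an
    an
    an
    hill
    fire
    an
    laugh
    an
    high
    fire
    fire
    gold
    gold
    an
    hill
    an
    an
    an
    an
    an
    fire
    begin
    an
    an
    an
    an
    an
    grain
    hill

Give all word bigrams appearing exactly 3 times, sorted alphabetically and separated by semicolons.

Bigram counts meeting the condition (exactly 3 times):
  gold an: 3
  grain grain: 3

gold an; grain grain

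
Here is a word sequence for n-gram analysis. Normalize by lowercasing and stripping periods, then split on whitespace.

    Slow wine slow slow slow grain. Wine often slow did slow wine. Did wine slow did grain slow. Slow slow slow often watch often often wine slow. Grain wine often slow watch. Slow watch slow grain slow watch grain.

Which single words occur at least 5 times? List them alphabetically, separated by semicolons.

Unigram counts meeting the condition (at least 5 times):
  grain: 5
  often: 5
  slow: 16
  wine: 6

grain; often; slow; wine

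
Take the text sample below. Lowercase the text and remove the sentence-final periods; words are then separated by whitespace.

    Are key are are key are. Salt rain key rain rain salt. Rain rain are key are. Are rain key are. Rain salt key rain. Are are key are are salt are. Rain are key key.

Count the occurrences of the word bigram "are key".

5

Scanning the 35 overlapping bigram windows for "are key":
  position 1–2: are key
  position 4–5: are key
  position 15–16: are key
  position 27–28: are key
  position 34–35: are key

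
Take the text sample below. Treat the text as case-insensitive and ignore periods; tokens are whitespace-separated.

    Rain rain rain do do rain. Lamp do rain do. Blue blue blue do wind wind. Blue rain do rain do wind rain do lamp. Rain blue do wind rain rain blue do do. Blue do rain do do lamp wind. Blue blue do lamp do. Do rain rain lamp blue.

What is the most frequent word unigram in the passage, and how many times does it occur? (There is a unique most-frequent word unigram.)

Unigram frequencies (highest first):
  do: 17
  rain: 14
  blue: 10
  lamp: 5
  wind: 5

"do", 17 times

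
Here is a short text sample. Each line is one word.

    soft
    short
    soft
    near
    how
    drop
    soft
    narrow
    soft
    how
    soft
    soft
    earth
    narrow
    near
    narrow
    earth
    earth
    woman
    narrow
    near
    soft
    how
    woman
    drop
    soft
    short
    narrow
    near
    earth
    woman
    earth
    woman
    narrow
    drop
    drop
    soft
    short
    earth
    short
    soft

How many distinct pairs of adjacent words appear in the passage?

29

41 tokens → 40 bigram windows in total.
Repeated bigrams (each contributes count−1 duplicates):
  drop soft: 3
  earth woman: 3
  narrow near: 3
  soft short: 3
  short soft: 2
  soft how: 2
  woman narrow: 2
11 duplicate windows → 40 − 11 = 29 distinct.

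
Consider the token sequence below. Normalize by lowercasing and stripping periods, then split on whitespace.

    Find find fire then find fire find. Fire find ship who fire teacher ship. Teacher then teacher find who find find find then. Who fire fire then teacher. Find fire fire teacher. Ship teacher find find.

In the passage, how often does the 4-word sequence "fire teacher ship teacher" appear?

Scanning the 33 overlapping 4-gram windows for "fire teacher ship teacher":
  position 12–15: fire teacher ship teacher
  position 31–34: fire teacher ship teacher

2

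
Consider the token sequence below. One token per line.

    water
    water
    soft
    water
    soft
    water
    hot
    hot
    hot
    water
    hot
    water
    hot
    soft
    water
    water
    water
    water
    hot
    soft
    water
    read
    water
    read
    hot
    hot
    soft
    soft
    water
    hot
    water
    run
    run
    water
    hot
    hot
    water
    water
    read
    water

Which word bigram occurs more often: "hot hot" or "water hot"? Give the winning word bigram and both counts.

"water hot" (6 vs 4)

"hot hot": 4 occurrences
"water hot": 6 occurrences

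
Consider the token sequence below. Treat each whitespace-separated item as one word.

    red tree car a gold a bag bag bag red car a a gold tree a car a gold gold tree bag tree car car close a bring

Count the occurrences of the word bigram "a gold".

Scanning the 27 overlapping bigram windows for "a gold":
  position 4–5: a gold
  position 13–14: a gold
  position 18–19: a gold

3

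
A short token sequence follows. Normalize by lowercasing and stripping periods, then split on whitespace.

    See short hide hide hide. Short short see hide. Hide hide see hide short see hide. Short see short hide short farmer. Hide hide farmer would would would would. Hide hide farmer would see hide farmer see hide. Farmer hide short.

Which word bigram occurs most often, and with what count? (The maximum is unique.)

"hide hide", 6 times

Bigram frequencies (highest first):
  hide hide: 6
  hide short: 5
  see hide: 5
  hide farmer: 4
  short see: 3
  would would: 3
  … (10 more, each ≤ 2)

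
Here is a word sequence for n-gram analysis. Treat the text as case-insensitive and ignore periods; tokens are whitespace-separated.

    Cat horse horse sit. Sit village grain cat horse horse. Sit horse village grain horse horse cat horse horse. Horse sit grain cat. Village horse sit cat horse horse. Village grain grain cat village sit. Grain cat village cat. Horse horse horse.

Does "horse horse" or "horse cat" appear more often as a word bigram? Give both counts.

"horse horse" (8 vs 1)

"horse horse": 8 occurrences
"horse cat": 1 occurrence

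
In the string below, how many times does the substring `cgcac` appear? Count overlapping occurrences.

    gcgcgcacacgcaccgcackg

3

Sliding a length-5 window over the 21 characters (17 positions):
  position 4–8: cgcac
  position 10–14: cgcac
  position 15–19: cgcac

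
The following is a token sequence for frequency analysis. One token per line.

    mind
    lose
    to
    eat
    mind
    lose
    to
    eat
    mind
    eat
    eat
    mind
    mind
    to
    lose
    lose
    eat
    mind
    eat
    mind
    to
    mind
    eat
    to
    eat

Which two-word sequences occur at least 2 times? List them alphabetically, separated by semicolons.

Bigram counts meeting the condition (at least 2 times):
  eat mind: 5
  lose to: 2
  mind eat: 3
  mind lose: 2
  mind to: 2
  to eat: 3

eat mind; lose to; mind eat; mind lose; mind to; to eat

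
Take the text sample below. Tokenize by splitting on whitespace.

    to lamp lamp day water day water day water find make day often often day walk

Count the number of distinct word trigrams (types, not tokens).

12

16 tokens → 14 trigram windows in total.
Repeated trigrams (each contributes count−1 duplicates):
  day water day: 2
  water day water: 2
2 duplicate windows → 14 − 2 = 12 distinct.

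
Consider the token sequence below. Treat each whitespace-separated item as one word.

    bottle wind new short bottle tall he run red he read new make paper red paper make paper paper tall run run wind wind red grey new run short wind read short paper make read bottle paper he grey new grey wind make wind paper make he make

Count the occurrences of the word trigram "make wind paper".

Scanning the 46 overlapping trigram windows for "make wind paper":
  position 43–45: make wind paper

1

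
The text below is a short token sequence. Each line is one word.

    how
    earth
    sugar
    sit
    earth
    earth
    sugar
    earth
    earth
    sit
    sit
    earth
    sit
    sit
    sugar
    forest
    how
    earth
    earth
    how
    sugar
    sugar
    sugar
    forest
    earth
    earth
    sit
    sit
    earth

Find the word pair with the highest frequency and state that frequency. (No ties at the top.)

Bigram frequencies (highest first):
  earth earth: 4
  sit earth: 3
  earth sit: 3
  sit sit: 3
  how earth: 2
  earth sugar: 2
  … (9 more, each ≤ 2)

"earth earth", 4 times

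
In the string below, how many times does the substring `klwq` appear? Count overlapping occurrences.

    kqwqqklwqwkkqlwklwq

2

Sliding a length-4 window over the 19 characters (16 positions):
  position 6–9: klwq
  position 16–19: klwq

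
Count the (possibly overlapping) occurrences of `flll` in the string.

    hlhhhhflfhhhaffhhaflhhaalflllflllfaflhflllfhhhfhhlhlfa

3

Sliding a length-4 window over the 54 characters (51 positions):
  position 26–29: flll
  position 30–33: flll
  position 39–42: flll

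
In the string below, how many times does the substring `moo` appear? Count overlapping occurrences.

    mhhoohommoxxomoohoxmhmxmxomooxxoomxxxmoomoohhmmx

Sliding a length-3 window over the 48 characters (46 positions):
  position 14–16: moo
  position 27–29: moo
  position 38–40: moo
  position 41–43: moo

4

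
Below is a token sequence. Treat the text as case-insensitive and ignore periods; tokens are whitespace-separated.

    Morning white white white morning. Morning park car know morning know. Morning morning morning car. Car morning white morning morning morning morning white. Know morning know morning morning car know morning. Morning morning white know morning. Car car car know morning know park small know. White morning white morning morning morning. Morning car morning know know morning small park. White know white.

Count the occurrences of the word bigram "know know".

1

Scanning the 61 overlapping bigram windows for "know know":
  position 55–56: know know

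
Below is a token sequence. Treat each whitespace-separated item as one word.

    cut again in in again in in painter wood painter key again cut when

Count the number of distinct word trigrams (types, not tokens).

11

14 tokens → 12 trigram windows in total.
Repeated trigrams (each contributes count−1 duplicates):
  again in in: 2
1 duplicate windows → 12 − 1 = 11 distinct.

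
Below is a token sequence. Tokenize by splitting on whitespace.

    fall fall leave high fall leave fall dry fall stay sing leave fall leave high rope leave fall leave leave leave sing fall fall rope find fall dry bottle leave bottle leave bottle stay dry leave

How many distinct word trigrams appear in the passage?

31

36 tokens → 34 trigram windows in total.
Repeated trigrams (each contributes count−1 duplicates):
  bottle leave bottle: 2
  fall leave high: 2
  leave fall leave: 2
3 duplicate windows → 34 − 3 = 31 distinct.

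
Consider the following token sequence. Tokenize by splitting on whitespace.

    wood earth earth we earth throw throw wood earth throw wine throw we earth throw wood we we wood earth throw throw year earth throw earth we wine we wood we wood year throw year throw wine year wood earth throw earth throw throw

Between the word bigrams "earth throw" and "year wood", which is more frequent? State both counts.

"earth throw" (7 vs 1)

"earth throw": 7 occurrences
"year wood": 1 occurrence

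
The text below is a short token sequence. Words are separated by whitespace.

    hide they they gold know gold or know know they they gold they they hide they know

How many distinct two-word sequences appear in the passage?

17 tokens → 16 bigram windows in total.
Repeated bigrams (each contributes count−1 duplicates):
  they they: 3
  hide they: 2
  they gold: 2
4 duplicate windows → 16 − 4 = 12 distinct.

12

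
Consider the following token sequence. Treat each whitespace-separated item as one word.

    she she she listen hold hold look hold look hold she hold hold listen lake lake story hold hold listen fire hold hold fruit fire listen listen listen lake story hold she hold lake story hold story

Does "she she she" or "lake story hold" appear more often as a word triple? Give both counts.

"lake story hold" (3 vs 1)

"she she she": 1 occurrence
"lake story hold": 3 occurrences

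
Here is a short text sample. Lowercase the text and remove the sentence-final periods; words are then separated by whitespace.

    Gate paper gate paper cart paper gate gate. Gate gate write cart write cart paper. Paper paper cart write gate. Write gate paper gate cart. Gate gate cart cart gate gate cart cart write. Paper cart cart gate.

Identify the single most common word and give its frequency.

Unigram frequencies (highest first):
  gate: 14
  cart: 11
  paper: 8
  write: 5

"gate", 14 times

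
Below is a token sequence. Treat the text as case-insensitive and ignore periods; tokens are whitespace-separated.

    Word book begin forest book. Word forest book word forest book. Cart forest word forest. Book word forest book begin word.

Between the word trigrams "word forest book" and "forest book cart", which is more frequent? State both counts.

"word forest book": 4 occurrences
"forest book cart": 1 occurrence

"word forest book" (4 vs 1)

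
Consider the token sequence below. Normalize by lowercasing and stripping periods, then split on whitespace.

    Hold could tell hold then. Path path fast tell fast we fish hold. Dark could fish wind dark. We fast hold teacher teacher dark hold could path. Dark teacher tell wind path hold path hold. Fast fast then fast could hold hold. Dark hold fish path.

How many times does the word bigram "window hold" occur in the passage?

Scanning the 45 overlapping bigram windows for "window hold":
  (none found)

0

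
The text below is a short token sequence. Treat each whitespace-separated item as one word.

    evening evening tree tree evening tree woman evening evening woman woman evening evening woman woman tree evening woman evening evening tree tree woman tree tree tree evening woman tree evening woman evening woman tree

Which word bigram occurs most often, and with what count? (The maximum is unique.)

"evening woman", 6 times

Bigram frequencies (highest first):
  evening woman: 6
  evening evening: 4
  tree tree: 4
  tree evening: 4
  woman evening: 4
  woman tree: 4
  … (3 more, each ≤ 3)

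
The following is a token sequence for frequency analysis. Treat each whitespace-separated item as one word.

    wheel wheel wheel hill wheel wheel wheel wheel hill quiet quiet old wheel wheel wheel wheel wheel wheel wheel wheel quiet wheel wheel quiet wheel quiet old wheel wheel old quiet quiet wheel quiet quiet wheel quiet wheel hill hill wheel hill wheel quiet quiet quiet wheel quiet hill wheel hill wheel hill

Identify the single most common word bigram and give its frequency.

Bigram frequencies (highest first):
  wheel wheel: 14
  wheel quiet: 7
  wheel hill: 6
  quiet wheel: 6
  hill wheel: 5
  quiet quiet: 5
  … (7 more, each ≤ 2)

"wheel wheel", 14 times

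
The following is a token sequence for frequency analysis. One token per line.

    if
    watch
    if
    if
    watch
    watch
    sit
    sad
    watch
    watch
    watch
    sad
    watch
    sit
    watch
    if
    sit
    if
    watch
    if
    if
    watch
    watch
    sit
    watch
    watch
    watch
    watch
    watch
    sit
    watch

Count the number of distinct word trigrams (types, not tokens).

18

31 tokens → 29 trigram windows in total.
Repeated trigrams (each contributes count−1 duplicates):
  watch watch watch: 4
  watch sit watch: 3
  watch watch sit: 3
  if if watch: 2
  if watch if: 2
  if watch watch: 2
  watch if if: 2
11 duplicate windows → 29 − 11 = 18 distinct.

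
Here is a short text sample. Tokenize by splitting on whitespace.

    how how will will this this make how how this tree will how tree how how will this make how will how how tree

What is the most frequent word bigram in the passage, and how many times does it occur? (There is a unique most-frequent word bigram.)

Bigram frequencies (highest first):
  how how: 4
  how will: 3
  will this: 2
  this make: 2
  make how: 2
  will how: 2
  … (7 more, each ≤ 2)

"how how", 4 times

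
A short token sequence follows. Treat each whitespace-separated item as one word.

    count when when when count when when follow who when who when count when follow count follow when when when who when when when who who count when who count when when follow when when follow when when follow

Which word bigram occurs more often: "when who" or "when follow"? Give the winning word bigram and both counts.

"when follow" (5 vs 4)

"when who": 4 occurrences
"when follow": 5 occurrences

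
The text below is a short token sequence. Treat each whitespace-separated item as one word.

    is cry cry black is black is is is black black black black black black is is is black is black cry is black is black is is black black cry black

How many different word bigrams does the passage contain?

9

32 tokens → 31 bigram windows in total.
Repeated bigrams (each contributes count−1 duplicates):
  is black: 7
  black black: 6
  black is: 6
  is is: 5
  black cry: 2
  cry black: 2
22 duplicate windows → 31 − 22 = 9 distinct.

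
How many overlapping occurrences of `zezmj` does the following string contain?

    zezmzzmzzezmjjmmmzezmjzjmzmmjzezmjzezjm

3

Sliding a length-5 window over the 39 characters (35 positions):
  position 9–13: zezmj
  position 18–22: zezmj
  position 30–34: zezmj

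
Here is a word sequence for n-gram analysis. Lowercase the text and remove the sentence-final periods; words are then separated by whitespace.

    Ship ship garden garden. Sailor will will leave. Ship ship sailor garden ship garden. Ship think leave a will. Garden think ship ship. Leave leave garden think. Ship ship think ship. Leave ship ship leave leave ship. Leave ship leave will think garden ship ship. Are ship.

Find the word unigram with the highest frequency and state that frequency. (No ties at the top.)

"ship", 18 times

Unigram frequencies (highest first):
  ship: 18
  leave: 9
  garden: 7
  think: 5
  will: 4
  sailor: 2
  … (2 more, each ≤ 1)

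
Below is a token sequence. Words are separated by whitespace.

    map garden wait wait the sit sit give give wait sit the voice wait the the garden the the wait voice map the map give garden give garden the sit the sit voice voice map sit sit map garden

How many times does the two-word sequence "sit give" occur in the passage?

Scanning the 38 overlapping bigram windows for "sit give":
  position 7–8: sit give

1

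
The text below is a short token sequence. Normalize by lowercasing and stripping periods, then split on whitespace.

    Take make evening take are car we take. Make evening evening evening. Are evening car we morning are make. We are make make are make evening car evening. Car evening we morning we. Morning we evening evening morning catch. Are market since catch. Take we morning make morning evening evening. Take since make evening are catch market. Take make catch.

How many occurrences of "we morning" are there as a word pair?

Scanning the 59 overlapping bigram windows for "we morning":
  position 16–17: we morning
  position 31–32: we morning
  position 33–34: we morning
  position 45–46: we morning

4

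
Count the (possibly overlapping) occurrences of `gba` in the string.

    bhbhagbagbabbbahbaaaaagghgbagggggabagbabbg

Sliding a length-3 window over the 42 characters (40 positions):
  position 6–8: gba
  position 9–11: gba
  position 26–28: gba
  position 37–39: gba

4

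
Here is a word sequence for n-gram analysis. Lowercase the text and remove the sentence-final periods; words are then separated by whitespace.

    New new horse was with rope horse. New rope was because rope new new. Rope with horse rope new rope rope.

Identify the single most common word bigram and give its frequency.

Bigram frequencies (highest first):
  new rope: 3
  new new: 2
  rope new: 2
  new horse: 1
  horse was: 1
  was with: 1
  … (10 more, each ≤ 1)

"new rope", 3 times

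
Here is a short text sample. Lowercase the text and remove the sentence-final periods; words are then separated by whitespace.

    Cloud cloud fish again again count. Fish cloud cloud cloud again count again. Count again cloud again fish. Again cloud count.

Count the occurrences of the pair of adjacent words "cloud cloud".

3

Scanning the 20 overlapping bigram windows for "cloud cloud":
  position 1–2: cloud cloud
  position 8–9: cloud cloud
  position 9–10: cloud cloud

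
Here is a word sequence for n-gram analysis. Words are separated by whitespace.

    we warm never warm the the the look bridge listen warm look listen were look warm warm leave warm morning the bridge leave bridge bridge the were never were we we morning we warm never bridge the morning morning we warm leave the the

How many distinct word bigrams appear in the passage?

44 tokens → 43 bigram windows in total.
Repeated bigrams (each contributes count−1 duplicates):
  the the: 3
  we warm: 3
  bridge the: 2
  morning we: 2
  warm leave: 2
  warm never: 2
8 duplicate windows → 43 − 8 = 35 distinct.

35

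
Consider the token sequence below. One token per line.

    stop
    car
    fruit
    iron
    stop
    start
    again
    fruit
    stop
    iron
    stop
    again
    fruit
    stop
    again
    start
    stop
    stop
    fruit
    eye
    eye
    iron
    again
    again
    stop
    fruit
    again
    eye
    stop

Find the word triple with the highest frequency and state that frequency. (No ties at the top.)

Trigram frequencies (highest first):
  again fruit stop: 2
  stop car fruit: 1
  car fruit iron: 1
  fruit iron stop: 1
  iron stop start: 1
  stop start again: 1
  … (20 more, each ≤ 1)

"again fruit stop", 2 times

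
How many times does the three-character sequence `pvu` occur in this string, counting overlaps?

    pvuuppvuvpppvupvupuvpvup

5

Sliding a length-3 window over the 24 characters (22 positions):
  position 1–3: pvu
  position 6–8: pvu
  position 12–14: pvu
  position 15–17: pvu
  position 21–23: pvu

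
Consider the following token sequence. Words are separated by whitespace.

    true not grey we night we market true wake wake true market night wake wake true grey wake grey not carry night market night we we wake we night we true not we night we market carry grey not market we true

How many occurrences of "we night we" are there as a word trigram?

Scanning the 40 overlapping trigram windows for "we night we":
  position 4–6: we night we
  position 28–30: we night we
  position 33–35: we night we

3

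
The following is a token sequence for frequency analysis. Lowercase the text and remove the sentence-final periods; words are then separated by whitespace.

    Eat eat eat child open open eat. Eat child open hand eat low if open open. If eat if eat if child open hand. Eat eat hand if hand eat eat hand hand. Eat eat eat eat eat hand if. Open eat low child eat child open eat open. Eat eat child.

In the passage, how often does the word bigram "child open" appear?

Scanning the 51 overlapping bigram windows for "child open":
  position 4–5: child open
  position 9–10: child open
  position 22–23: child open
  position 46–47: child open

4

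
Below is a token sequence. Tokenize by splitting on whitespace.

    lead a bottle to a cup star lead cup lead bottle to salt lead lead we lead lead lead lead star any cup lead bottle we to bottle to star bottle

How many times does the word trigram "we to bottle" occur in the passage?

Scanning the 29 overlapping trigram windows for "we to bottle":
  position 26–28: we to bottle

1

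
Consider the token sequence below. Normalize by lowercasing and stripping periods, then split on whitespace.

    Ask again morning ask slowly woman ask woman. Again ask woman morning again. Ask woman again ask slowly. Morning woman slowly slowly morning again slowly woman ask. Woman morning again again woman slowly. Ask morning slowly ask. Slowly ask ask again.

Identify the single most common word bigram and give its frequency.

Bigram frequencies (highest first):
  ask woman: 4
  ask slowly: 3
  again ask: 3
  morning again: 3
  slowly ask: 3
  ask again: 2
  … (16 more, each ≤ 2)

"ask woman", 4 times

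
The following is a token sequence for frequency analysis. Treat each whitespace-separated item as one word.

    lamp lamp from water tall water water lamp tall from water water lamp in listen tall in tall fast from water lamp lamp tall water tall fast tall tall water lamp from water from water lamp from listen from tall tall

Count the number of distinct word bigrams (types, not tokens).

22

41 tokens → 40 bigram windows in total.
Repeated bigrams (each contributes count−1 duplicates):
  from water: 5
  water lamp: 5
  lamp from: 3
  tall water: 3
  lamp lamp: 2
  lamp tall: 2
  tall fast: 2
  tall tall: 2
  … (2 more repeated)
18 duplicate windows → 40 − 18 = 22 distinct.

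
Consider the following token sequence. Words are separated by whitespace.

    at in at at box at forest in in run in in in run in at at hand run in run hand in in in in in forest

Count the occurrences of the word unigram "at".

6

Scanning the 28 tokens for "at":
  position 1: at
  position 3: at
  position 4: at
  position 6: at
  position 16: at
  position 17: at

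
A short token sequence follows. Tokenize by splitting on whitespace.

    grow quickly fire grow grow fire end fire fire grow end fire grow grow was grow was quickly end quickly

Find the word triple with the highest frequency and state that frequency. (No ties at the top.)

Trigram frequencies (highest first):
  fire grow grow: 2
  grow quickly fire: 1
  quickly fire grow: 1
  grow grow fire: 1
  grow fire end: 1
  fire end fire: 1
  … (11 more, each ≤ 1)

"fire grow grow", 2 times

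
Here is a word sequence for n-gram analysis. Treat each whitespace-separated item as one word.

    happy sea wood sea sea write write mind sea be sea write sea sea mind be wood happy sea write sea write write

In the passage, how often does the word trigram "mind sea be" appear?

1

Scanning the 21 overlapping trigram windows for "mind sea be":
  position 8–10: mind sea be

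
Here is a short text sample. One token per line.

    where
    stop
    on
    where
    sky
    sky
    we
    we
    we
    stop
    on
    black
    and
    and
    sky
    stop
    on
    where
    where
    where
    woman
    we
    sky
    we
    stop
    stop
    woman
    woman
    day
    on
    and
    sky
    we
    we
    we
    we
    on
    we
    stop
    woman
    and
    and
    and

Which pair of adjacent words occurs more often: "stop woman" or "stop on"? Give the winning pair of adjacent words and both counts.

"stop woman": 2 occurrences
"stop on": 3 occurrences

"stop on" (3 vs 2)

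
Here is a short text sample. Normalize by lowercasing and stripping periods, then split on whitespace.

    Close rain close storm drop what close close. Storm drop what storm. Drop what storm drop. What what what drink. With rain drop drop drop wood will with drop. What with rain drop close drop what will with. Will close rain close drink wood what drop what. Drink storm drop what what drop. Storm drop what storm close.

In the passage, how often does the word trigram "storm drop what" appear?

Scanning the 56 overlapping trigram windows for "storm drop what":
  position 4–6: storm drop what
  position 9–11: storm drop what
  position 12–14: storm drop what
  position 15–17: storm drop what
  position 49–51: storm drop what
  position 54–56: storm drop what

6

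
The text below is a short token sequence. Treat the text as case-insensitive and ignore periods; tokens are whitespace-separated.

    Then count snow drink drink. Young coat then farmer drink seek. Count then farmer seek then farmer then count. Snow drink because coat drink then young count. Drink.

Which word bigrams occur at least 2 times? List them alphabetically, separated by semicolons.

count snow; snow drink; then count; then farmer

Bigram counts meeting the condition (at least 2 times):
  count snow: 2
  snow drink: 2
  then count: 2
  then farmer: 3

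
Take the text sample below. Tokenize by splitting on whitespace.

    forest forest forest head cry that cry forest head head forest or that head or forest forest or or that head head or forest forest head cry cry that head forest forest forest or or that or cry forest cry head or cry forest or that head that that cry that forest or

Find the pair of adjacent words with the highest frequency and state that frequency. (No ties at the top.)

Bigram frequencies (highest first):
  forest forest: 6
  forest or: 5
  or that: 4
  that head: 4
  forest head: 3
  cry that: 3
  … (16 more, each ≤ 3)

"forest forest", 6 times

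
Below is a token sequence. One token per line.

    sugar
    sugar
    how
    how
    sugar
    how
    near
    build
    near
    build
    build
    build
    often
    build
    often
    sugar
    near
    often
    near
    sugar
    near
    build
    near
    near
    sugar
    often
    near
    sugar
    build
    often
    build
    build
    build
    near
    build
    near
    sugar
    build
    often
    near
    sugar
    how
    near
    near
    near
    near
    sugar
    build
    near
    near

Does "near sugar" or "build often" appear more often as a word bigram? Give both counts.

"near sugar": 6 occurrences
"build often": 4 occurrences

"near sugar" (6 vs 4)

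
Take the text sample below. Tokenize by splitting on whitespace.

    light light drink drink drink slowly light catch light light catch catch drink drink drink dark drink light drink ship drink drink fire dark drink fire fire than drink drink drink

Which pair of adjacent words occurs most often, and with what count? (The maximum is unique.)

"drink drink", 7 times

Bigram frequencies (highest first):
  drink drink: 7
  light light: 2
  light drink: 2
  light catch: 2
  dark drink: 2
  drink fire: 2
  … (13 more, each ≤ 1)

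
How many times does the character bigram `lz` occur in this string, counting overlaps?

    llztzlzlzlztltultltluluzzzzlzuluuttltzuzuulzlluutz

6

Sliding a length-2 window over the 50 characters (49 positions):
  position 2–3: lz
  position 6–7: lz
  position 8–9: lz
  position 10–11: lz
  position 28–29: lz
  position 43–44: lz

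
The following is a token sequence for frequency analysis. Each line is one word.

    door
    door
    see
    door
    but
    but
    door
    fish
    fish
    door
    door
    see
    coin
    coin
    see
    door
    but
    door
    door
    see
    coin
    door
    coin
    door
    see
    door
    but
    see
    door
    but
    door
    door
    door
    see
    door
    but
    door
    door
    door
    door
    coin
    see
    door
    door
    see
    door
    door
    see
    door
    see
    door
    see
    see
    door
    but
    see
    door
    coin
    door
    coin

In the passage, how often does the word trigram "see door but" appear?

Scanning the 58 overlapping trigram windows for "see door but":
  position 3–5: see door but
  position 15–17: see door but
  position 25–27: see door but
  position 28–30: see door but
  position 34–36: see door but
  position 53–55: see door but

6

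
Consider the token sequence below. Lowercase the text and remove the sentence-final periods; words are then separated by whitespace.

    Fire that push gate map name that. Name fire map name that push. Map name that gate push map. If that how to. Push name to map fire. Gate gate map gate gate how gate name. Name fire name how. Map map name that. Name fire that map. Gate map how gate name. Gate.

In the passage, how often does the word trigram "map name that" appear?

Scanning the 52 overlapping trigram windows for "map name that":
  position 5–7: map name that
  position 10–12: map name that
  position 14–16: map name that
  position 42–44: map name that

4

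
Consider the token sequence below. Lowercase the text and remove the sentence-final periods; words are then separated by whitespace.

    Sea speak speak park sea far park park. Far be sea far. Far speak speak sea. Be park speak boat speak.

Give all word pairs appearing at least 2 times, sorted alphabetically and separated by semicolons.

Bigram counts meeting the condition (at least 2 times):
  sea far: 2
  speak speak: 2

sea far; speak speak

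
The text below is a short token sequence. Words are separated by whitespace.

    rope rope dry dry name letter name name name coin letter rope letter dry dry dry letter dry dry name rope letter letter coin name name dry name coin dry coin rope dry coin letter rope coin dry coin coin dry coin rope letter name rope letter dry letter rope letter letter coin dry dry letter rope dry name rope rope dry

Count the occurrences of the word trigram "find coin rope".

Scanning the 60 overlapping trigram windows for "find coin rope":
  (none found)

0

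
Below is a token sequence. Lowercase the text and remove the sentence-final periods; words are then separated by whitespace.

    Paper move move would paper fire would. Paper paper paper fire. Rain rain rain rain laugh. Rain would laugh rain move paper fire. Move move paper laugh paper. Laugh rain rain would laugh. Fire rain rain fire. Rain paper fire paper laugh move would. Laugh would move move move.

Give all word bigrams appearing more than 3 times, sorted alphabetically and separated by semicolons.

move move; paper fire; rain rain

Bigram counts meeting the condition (more than 3 times):
  move move: 4
  paper fire: 4
  rain rain: 5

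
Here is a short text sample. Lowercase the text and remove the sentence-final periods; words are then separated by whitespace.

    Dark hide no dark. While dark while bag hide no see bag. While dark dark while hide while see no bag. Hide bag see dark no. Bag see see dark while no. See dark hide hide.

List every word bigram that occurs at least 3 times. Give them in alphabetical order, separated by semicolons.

dark while; see dark

Bigram counts meeting the condition (at least 3 times):
  dark while: 4
  see dark: 3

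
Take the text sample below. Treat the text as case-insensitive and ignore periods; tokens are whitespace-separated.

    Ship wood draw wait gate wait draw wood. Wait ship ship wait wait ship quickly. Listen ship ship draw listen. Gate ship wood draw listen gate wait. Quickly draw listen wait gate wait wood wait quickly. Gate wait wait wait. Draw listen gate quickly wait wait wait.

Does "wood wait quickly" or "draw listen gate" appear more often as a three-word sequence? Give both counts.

"wood wait quickly": 1 occurrence
"draw listen gate": 3 occurrences

"draw listen gate" (3 vs 1)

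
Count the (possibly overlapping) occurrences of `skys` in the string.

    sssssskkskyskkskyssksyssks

2

Sliding a length-4 window over the 26 characters (23 positions):
  position 9–12: skys
  position 15–18: skys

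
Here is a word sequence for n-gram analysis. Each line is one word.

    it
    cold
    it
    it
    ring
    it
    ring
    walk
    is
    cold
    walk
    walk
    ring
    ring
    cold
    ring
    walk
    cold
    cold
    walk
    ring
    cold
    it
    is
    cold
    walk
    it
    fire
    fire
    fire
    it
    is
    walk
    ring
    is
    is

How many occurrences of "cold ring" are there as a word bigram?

Scanning the 35 overlapping bigram windows for "cold ring":
  position 15–16: cold ring

1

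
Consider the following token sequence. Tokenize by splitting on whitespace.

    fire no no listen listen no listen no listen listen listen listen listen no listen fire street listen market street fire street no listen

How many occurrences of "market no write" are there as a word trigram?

Scanning the 22 overlapping trigram windows for "market no write":
  (none found)

0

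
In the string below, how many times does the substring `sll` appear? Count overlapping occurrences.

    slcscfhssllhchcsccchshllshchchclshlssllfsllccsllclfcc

Sliding a length-3 window over the 53 characters (51 positions):
  position 9–11: sll
  position 37–39: sll
  position 41–43: sll
  position 46–48: sll

4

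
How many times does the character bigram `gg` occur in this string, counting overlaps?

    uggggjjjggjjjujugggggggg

11

Sliding a length-2 window over the 24 characters (23 positions):
  position 2–3: gg
  position 3–4: gg
  position 4–5: gg
  position 9–10: gg
  position 17–18: gg
  position 18–19: gg
  position 19–20: gg
  position 20–21: gg
  position 21–22: gg
  position 22–23: gg
  … (1 more)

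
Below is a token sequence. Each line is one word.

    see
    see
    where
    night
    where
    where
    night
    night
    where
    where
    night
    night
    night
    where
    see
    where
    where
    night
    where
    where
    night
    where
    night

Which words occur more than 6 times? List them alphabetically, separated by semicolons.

Unigram counts meeting the condition (more than 6 times):
  night: 9
  where: 11

night; where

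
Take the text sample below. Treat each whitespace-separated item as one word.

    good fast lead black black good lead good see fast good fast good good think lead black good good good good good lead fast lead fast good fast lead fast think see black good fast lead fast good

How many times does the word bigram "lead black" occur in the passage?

Scanning the 37 overlapping bigram windows for "lead black":
  position 3–4: lead black
  position 16–17: lead black

2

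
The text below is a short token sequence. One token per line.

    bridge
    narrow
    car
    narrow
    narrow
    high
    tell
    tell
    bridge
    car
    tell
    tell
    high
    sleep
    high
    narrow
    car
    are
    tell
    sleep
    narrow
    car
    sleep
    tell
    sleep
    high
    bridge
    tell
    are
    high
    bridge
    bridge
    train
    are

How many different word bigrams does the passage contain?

27

34 tokens → 33 bigram windows in total.
Repeated bigrams (each contributes count−1 duplicates):
  narrow car: 3
  high bridge: 2
  sleep high: 2
  tell sleep: 2
  tell tell: 2
6 duplicate windows → 33 − 6 = 27 distinct.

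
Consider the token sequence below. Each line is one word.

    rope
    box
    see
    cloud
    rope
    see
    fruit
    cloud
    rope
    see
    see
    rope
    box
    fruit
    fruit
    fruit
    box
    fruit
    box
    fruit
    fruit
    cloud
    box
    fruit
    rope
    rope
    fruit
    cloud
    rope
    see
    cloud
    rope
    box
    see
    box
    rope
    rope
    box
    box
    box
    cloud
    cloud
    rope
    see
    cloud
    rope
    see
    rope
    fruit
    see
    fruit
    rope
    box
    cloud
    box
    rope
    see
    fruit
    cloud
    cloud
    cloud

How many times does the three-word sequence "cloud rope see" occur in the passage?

5

Scanning the 59 overlapping trigram windows for "cloud rope see":
  position 4–6: cloud rope see
  position 8–10: cloud rope see
  position 28–30: cloud rope see
  position 42–44: cloud rope see
  position 45–47: cloud rope see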